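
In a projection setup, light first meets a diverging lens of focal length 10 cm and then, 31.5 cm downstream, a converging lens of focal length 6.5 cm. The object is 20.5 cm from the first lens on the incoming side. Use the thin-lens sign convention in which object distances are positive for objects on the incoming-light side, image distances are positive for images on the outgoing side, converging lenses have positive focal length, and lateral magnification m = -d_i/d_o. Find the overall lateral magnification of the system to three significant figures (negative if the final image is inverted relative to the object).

-0.0672

Applying the thin-lens equation to the first lens, 1/(-10) = 1/20.5 + 1/d_i1, which gives d_i1 = -6.721 cm.
Its lateral magnification is m_1 = -d_i1/d_o1 = -(-6.721)/20.5 = 0.3279.
With d_i1 < 0 the first image is virtual and lies on the object side; the object distance for lens 2 is d_o2 = 31.5 - (-6.721) = 38.221 cm.
Applying the thin-lens equation again with f_2 = 6.5 cm and d_o2 = 38.221 cm gives d_i2 = 7.832 cm.
m_2 = -(7.832)/(38.221) = -0.2049.
The system's lateral magnification is m_1 m_2 = (0.3279)(-0.2049) = -0.0672.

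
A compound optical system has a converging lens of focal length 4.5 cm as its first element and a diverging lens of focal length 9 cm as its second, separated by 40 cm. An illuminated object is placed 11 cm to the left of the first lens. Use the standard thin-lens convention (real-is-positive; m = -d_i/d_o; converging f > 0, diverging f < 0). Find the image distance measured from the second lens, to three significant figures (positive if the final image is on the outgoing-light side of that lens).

Lens 1: 1/d_i1 = 1/f_1 - 1/d_o1 = 1/4.5 - 1/11 = 0.13131 cm^-1, so d_i1 = 7.615 cm.
That image sits 32.385 cm in front of the second lens, so d_o2 = 32.385 cm.
Lens 2: 1/d_i2 = 1/f_2 - 1/d_o2 = 1/(-9) - 1/(32.385) = -0.14199 cm^-1, so d_i2 = -7.043 cm.

-7.04 cm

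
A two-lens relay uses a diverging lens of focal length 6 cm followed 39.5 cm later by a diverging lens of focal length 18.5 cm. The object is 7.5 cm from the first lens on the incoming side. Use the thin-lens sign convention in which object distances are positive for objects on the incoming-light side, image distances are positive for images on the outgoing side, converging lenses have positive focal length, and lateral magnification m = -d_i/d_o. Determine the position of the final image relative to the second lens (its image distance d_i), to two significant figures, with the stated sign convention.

Lens 1: 1/d_i1 = 1/f_1 - 1/d_o1 = 1/(-6) - 1/7.5 = -0.30000 cm^-1, so d_i1 = -3.333 cm.
The intermediate image is virtual, 3.333 cm to the left of lens 1, so d_o2 = L - d_i1 = 39.5 - (-3.333) = 42.833 cm.
Lens 2: 1/d_i2 = 1/f_2 - 1/d_o2 = 1/(-18.5) - 1/(42.833) = -0.07740 cm^-1, so d_i2 = -12.920 cm.

-13 cm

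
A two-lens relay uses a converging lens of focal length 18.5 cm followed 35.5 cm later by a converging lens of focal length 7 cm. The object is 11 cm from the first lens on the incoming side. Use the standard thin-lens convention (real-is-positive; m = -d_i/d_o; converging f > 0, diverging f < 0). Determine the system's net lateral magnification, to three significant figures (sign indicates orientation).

-0.310

Lens 1: 1/d_i1 = 1/f_1 - 1/d_o1 = 1/18.5 - 1/11 = -0.03686 cm^-1, so d_i1 = -27.133 cm.
m_1 = -(-27.133)/11 = 2.4667.
With d_i1 < 0 the first image is virtual and lies on the object side; the object distance for lens 2 is d_o2 = 35.5 - (-27.133) = 62.633 cm.
Lens 2: 1/d_i2 = 1/f_2 - 1/d_o2 = 1/7 - 1/(62.633) = 0.12689 cm^-1, so d_i2 = 7.881 cm.
m_2 = -(7.881)/(62.633) = -0.1258.
Overall magnification: m = m_1 m_2 = -0.3104.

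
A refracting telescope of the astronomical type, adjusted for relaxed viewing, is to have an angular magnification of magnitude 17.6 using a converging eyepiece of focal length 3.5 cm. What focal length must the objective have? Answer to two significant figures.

|M| = f_obj/|f_eye|, so f_obj = |M| x |f_eye| = 17.6 x 3.5 = 61.600 cm.

62 cm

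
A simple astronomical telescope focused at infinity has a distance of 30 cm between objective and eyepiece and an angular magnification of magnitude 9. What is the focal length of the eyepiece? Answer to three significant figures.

3.00 cm

In normal adjustment the tube length equals f_obj + f_eye and |M| = f_obj/f_eye.
So f_obj = 9 f_eye and 9 f_eye + f_eye = 30 cm, giving f_eye = 30/10 = 3.000 cm and f_obj = 27.000 cm.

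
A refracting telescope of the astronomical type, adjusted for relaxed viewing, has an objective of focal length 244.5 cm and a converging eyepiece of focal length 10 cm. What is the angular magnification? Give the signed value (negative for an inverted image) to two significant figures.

-24

M = -f_obj/f_eye = -244.5/(10) = -24.450.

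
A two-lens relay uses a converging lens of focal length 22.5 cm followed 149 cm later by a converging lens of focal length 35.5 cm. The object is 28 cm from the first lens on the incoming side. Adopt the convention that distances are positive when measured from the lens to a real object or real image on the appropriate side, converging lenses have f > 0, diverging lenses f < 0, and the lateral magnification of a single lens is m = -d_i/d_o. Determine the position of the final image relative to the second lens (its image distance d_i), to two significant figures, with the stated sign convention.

Lens 1: 1/d_i1 = 1/f_1 - 1/d_o1 = 1/22.5 - 1/28 = 0.00873 cm^-1, so d_i1 = 114.545 cm.
Object distance for lens 2: d_o2 = 149 - 114.545 = 34.455 cm.
Lens 2: 1/d_i2 = 1/f_2 - 1/d_o2 = 1/35.5 - 1/(34.455) = -0.00085 cm^-1, so d_i2 = -1169.957 cm.

-1200 cm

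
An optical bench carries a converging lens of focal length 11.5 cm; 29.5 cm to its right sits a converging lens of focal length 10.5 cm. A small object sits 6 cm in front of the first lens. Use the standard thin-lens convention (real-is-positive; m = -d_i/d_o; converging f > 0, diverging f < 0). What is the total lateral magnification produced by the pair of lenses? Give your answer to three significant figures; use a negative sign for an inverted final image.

First lens: d_i1 = 1/(1/11.5 - 1/6) = -12.545 cm.
m_1 = -(-12.545)/6 = 2.0909.
With d_i1 < 0 the first image is virtual and lies on the object side; the object distance for lens 2 is d_o2 = 29.5 - (-12.545) = 42.045 cm.
Second lens: d_i2 = 1/(1/10.5 - 1/(42.045)) = 13.995 cm.
m_2 = -(13.995)/(42.045) = -0.3329.
The system's lateral magnification is m_1 m_2 = (2.0909)(-0.3329) = -0.6960.

-0.696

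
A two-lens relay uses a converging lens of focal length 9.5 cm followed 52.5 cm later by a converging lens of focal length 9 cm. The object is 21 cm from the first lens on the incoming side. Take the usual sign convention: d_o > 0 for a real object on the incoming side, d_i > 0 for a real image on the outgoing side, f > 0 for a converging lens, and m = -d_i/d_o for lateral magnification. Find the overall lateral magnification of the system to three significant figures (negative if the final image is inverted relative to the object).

0.284

First lens: d_i1 = 1/(1/9.5 - 1/21) = 17.348 cm.
m_1 = -(17.348)/21 = -0.8261.
Object distance for lens 2: d_o2 = 52.5 - 17.348 = 35.152 cm.
Second lens: d_i2 = 1/(1/9 - 1/(35.152)) = 12.097 cm.
m_2 = -(12.097)/(35.152) = -0.3441.
The system's lateral magnification is m_1 m_2 = (-0.8261)(-0.3441) = 0.2843.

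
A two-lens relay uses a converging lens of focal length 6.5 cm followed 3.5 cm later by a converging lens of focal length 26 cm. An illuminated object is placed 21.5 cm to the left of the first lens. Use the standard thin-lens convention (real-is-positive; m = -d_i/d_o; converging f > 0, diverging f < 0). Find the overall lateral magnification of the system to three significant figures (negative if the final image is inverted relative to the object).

Lens 1: 1/d_i1 = 1/f_1 - 1/d_o1 = 1/6.5 - 1/21.5 = 0.10733 cm^-1, so d_i1 = 9.317 cm.
m_1 = -(9.317)/21.5 = -0.4333.
Since 9.317 cm > 3.5 cm, the first image lies past the second lens and serves as a virtual object: d_o2 = L - d_i1 = -5.817 cm.
Lens 2: 1/d_i2 = 1/f_2 - 1/d_o2 = 1/26 - 1/(-5.817) = 0.21038 cm^-1, so d_i2 = 4.753 cm.
m_2 = -(4.753)/(-5.817) = 0.8172.
Overall magnification: m = m_1 m_2 = -0.3541.

-0.354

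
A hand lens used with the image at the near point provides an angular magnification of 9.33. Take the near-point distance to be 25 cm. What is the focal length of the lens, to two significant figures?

For the image at the near point, M = 1 + D/f.
f = D/(M - 1) = 25/(9.33 - 1) = 3.001 cm.

3.0 cm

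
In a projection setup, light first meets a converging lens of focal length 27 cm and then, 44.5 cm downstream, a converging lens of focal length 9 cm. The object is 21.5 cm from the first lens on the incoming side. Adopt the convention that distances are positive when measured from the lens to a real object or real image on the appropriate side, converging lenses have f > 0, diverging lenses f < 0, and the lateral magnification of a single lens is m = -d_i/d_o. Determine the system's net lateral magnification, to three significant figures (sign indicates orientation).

Lens 1: 1/d_i1 = 1/f_1 - 1/d_o1 = 1/27 - 1/21.5 = -0.00947 cm^-1, so d_i1 = -105.545 cm.
m_1 = -(-105.545)/21.5 = 4.9091.
With d_i1 < 0 the first image is virtual and lies on the object side; the object distance for lens 2 is d_o2 = 44.5 - (-105.545) = 150.045 cm.
Lens 2: 1/d_i2 = 1/f_2 - 1/d_o2 = 1/9 - 1/(150.045) = 0.10445 cm^-1, so d_i2 = 9.574 cm.
m_2 = -(9.574)/(150.045) = -0.0638.
The system's lateral magnification is m_1 m_2 = (4.9091)(-0.0638) = -0.3132.

-0.313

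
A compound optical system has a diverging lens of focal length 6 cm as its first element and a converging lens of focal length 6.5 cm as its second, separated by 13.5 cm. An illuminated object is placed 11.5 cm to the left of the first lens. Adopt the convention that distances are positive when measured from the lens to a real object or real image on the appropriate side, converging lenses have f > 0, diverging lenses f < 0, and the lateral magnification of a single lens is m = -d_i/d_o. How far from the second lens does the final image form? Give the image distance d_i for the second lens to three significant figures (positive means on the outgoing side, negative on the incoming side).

10.4 cm

First lens: d_i1 = 1/(1/(-6) - 1/11.5) = -3.943 cm.
The intermediate image is virtual, 3.943 cm to the left of lens 1, so d_o2 = L - d_i1 = 13.5 - (-3.943) = 17.443 cm.
Second lens: d_i2 = 1/(1/6.5 - 1/(17.443)) = 10.361 cm.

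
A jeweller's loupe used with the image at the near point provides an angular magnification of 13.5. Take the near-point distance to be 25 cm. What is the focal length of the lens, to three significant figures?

For the image at the near point, M = 1 + D/f.
f = D/(M - 1) = 25/(13.5 - 1) = 2.000 cm.

2.00 cm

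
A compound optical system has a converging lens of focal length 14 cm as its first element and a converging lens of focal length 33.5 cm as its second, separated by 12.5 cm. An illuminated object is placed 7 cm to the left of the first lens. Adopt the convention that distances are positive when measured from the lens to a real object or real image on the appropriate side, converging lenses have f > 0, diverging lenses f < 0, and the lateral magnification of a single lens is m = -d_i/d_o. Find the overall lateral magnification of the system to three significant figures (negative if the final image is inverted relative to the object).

Lens 1: 1/d_i1 = 1/f_1 - 1/d_o1 = 1/14 - 1/7 = -0.07143 cm^-1, so d_i1 = -14.000 cm.
m_1 = -(-14.000)/7 = 2.0000.
With d_i1 < 0 the first image is virtual and lies on the object side; the object distance for lens 2 is d_o2 = 12.5 - (-14.000) = 26.500 cm.
Lens 2: 1/d_i2 = 1/f_2 - 1/d_o2 = 1/33.5 - 1/(26.500) = -0.00789 cm^-1, so d_i2 = -126.821 cm.
m_2 = -(-126.821)/(26.500) = 4.7857.
Overall magnification: m = m_1 m_2 = 9.5714.

9.57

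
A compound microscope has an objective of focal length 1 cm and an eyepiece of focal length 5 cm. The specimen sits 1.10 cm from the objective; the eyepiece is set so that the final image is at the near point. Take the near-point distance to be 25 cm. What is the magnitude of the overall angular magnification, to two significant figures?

60

Objective: 1/d_i = 1/f_obj - 1/d_o = 1/1 - 1/1.10 = 0.09091 cm^-1, so d_i = 11.000 cm.
m_obj = -d_i/d_o = -11.000/1.10 = -10.000.
Eyepiece angular magnification (image at near point): M_eye = 1 + D/f_e = 1 + 25/5 = 6.000.
Overall M = m_obj x M_eye = (-10.000)(6.000) = -60.00.
|M| = 60.00.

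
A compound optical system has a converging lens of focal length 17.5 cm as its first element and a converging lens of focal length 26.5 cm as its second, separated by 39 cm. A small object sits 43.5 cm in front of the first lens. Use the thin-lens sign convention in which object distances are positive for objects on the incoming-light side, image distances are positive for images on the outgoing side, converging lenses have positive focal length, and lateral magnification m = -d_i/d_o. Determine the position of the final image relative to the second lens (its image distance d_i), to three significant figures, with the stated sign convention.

-15.4 cm

Applying the thin-lens equation to the first lens, 1/17.5 = 1/43.5 + 1/d_i1, which gives d_i1 = 29.279 cm.
That image sits 9.721 cm in front of the second lens, so d_o2 = 9.721 cm.
Applying the thin-lens equation again with f_2 = 26.5 cm and d_o2 = 9.721 cm gives d_i2 = -15.353 cm.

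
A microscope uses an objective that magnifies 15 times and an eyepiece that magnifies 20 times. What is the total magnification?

300

The overall magnification of a compound microscope is the product of the objective and eyepiece magnifications:
M = M_obj x M_eye = 15 x 20 = 300.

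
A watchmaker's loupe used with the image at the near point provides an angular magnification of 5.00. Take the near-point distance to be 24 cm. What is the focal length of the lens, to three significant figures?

6.00 cm

For the image at the near point, M = 1 + D/f.
f = D/(M - 1) = 24/(5.0 - 1) = 6.000 cm.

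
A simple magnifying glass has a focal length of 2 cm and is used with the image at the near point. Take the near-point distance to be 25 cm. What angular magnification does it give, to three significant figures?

13.5

M = 1 + D/f = 1 + 25/2 = 13.500.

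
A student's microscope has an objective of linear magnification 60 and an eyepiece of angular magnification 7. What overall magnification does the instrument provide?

420

The overall magnification of a compound microscope is the product of the objective and eyepiece magnifications:
M = M_obj x M_eye = 60 x 7 = 420.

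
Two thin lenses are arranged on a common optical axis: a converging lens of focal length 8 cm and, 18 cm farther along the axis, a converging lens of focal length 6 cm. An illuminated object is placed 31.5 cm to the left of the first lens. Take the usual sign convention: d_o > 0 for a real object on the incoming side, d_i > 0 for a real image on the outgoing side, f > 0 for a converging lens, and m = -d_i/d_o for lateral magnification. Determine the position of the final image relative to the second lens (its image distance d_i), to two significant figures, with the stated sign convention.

34 cm

Lens 1: 1/d_i1 = 1/f_1 - 1/d_o1 = 1/8 - 1/31.5 = 0.09325 cm^-1, so d_i1 = 10.723 cm.
Object distance for lens 2: d_o2 = 18 - 10.723 = 7.277 cm.
Lens 2: 1/d_i2 = 1/f_2 - 1/d_o2 = 1/6 - 1/(7.277) = 0.02924 cm^-1, so d_i2 = 34.200 cm.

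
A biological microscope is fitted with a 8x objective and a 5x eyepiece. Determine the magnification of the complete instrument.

The overall magnification of a compound microscope is the product of the objective and eyepiece magnifications:
M = M_obj x M_eye = 8 x 5 = 40.

40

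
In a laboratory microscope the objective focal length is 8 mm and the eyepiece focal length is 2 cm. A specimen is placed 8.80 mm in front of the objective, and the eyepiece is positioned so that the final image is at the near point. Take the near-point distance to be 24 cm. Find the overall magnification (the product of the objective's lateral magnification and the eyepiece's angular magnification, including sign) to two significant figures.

-130

Convert to cm: f_obj = 8 mm = 0.8 cm; d_o = 8.80 mm = 0.88 cm.
Objective: 1/d_i = 1/f_obj - 1/d_o = 1/0.8 - 1/0.88 = 0.11364 cm^-1, so d_i = 8.800 cm.
m_obj = -d_i/d_o = -8.800/0.88 = -10.000.
Eyepiece angular magnification (image at near point): M_eye = 1 + D/f_e = 1 + 24/2 = 13.000.
Overall M = m_obj x M_eye = (-10.000)(13.000) = -130.00.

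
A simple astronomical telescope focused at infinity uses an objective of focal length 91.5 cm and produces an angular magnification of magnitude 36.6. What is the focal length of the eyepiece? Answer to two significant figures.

|M| = f_obj/f_eye, so f_eye = f_obj/|M| = 91.5/36.6 = 2.500 cm.

2.5 cm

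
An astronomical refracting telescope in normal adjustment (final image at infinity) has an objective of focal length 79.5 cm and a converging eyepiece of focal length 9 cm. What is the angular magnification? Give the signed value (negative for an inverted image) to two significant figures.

-8.8

M = -f_obj/f_eye = -79.5/(9) = -8.833.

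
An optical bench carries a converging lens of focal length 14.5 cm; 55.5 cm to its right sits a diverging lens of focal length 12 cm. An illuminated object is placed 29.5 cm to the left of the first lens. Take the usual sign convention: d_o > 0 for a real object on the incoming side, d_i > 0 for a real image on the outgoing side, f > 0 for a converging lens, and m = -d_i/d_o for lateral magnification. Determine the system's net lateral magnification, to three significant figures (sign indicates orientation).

-0.298

Lens 1: 1/d_i1 = 1/f_1 - 1/d_o1 = 1/14.5 - 1/29.5 = 0.03507 cm^-1, so d_i1 = 28.517 cm.
m_1 = -(28.517)/29.5 = -0.9667.
That image sits 26.983 cm in front of the second lens, so d_o2 = 26.983 cm.
Lens 2: 1/d_i2 = 1/f_2 - 1/d_o2 = 1/(-12) - 1/(26.983) = -0.12039 cm^-1, so d_i2 = -8.306 cm.
m_2 = -(-8.306)/(26.983) = 0.3078.
The system's lateral magnification is m_1 m_2 = (-0.9667)(0.3078) = -0.2976.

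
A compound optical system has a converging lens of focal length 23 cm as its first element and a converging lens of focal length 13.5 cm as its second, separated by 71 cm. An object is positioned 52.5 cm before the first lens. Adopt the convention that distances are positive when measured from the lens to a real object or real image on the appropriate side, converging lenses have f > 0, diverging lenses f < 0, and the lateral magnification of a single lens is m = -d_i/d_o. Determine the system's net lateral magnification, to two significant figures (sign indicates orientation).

Lens 1: 1/d_i1 = 1/f_1 - 1/d_o1 = 1/23 - 1/52.5 = 0.02443 cm^-1, so d_i1 = 40.932 cm.
m_1 = -(40.932)/52.5 = -0.7797.
Object distance for lens 2: d_o2 = 71 - 40.932 = 30.068 cm.
Lens 2: 1/d_i2 = 1/f_2 - 1/d_o2 = 1/13.5 - 1/(30.068) = 0.04082 cm^-1, so d_i2 = 24.500 cm.
m_2 = -(24.500)/(30.068) = -0.8148.
Total m = m_1 x m_2 = (-0.7797)(-0.8148) = 0.6353.

0.64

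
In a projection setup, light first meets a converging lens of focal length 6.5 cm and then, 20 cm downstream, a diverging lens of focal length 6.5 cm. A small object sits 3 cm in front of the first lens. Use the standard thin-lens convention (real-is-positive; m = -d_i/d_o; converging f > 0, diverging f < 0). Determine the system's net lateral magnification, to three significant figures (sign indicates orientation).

Applying the thin-lens equation to the first lens, 1/6.5 = 1/3 + 1/d_i1, which gives d_i1 = -5.571 cm.
Its lateral magnification is m_1 = -d_i1/d_o1 = -(-5.571)/3 = 1.8571.
With d_i1 < 0 the first image is virtual and lies on the object side; the object distance for lens 2 is d_o2 = 20 - (-5.571) = 25.571 cm.
Applying the thin-lens equation again with f_2 = -6.5 cm and d_o2 = 25.571 cm gives d_i2 = -5.183 cm.
m_2 = -(-5.183)/(25.571) = 0.2027.
Overall magnification: m = m_1 m_2 = 0.3764.

0.376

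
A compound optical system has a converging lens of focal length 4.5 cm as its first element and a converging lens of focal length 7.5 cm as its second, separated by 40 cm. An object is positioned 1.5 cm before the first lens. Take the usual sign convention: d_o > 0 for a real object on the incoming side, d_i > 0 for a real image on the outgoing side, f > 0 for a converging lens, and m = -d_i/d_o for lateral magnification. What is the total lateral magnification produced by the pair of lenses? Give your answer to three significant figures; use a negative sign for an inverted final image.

-0.324

Lens 1: 1/d_i1 = 1/f_1 - 1/d_o1 = 1/4.5 - 1/1.5 = -0.44444 cm^-1, so d_i1 = -2.250 cm.
m_1 = -(-2.250)/1.5 = 1.5000.
The intermediate image is virtual, 2.250 cm to the left of lens 1, so d_o2 = L - d_i1 = 40 - (-2.250) = 42.250 cm.
Lens 2: 1/d_i2 = 1/f_2 - 1/d_o2 = 1/7.5 - 1/(42.250) = 0.10966 cm^-1, so d_i2 = 9.119 cm.
m_2 = -(9.119)/(42.250) = -0.2158.
Total m = m_1 x m_2 = (1.5000)(-0.2158) = -0.3237.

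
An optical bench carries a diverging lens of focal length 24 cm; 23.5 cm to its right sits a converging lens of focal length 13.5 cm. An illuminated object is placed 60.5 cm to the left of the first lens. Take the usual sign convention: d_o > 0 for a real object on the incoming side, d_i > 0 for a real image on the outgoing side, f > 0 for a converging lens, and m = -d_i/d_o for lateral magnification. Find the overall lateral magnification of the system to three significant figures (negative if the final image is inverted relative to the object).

Lens 1: 1/d_i1 = 1/f_1 - 1/d_o1 = 1/(-24) - 1/60.5 = -0.05820 cm^-1, so d_i1 = -17.183 cm.
m_1 = -(-17.183)/60.5 = 0.2840.
The intermediate image is virtual, 17.183 cm to the left of lens 1, so d_o2 = L - d_i1 = 23.5 - (-17.183) = 40.683 cm.
Lens 2: 1/d_i2 = 1/f_2 - 1/d_o2 = 1/13.5 - 1/(40.683) = 0.04949 cm^-1, so d_i2 = 20.204 cm.
m_2 = -(20.204)/(40.683) = -0.4966.
Total m = m_1 x m_2 = (0.2840)(-0.4966) = -0.1411.

-0.141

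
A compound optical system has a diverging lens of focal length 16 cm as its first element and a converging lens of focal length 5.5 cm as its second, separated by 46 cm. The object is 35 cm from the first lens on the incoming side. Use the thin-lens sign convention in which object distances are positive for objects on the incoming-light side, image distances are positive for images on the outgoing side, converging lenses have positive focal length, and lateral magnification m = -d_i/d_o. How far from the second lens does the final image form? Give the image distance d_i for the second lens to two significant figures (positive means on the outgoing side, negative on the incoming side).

First lens: d_i1 = 1/(1/(-16) - 1/35) = -10.980 cm.
With d_i1 < 0 the first image is virtual and lies on the object side; the object distance for lens 2 is d_o2 = 46 - (-10.980) = 56.980 cm.
Second lens: d_i2 = 1/(1/5.5 - 1/(56.980)) = 6.088 cm.

6.1 cm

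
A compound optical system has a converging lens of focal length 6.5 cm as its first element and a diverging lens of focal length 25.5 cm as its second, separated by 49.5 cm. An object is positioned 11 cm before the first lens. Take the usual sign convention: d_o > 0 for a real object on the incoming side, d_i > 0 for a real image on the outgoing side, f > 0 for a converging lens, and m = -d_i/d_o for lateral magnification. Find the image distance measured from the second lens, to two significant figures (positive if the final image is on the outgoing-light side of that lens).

Applying the thin-lens equation to the first lens, 1/6.5 = 1/11 + 1/d_i1, which gives d_i1 = 15.889 cm.
The intermediate image is 15.889 cm to the right of lens 1, so d_o2 = L - d_i1 = 49.5 - 15.889 = 33.611 cm.
Applying the thin-lens equation again with f_2 = -25.5 cm and d_o2 = 33.611 cm gives d_i2 = -14.500 cm.

-14 cm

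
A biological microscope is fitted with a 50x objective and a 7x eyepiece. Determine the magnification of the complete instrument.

350

The overall magnification of a compound microscope is the product of the objective and eyepiece magnifications:
M = M_obj x M_eye = 50 x 7 = 350.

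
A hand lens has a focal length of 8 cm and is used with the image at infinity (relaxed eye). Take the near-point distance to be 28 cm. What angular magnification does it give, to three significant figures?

3.50

M = D/f = 28/8 = 3.500.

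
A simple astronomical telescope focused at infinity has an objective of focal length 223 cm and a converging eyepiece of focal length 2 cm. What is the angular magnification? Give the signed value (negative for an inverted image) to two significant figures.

M = -f_obj/f_eye = -223/(2) = -111.500.

-110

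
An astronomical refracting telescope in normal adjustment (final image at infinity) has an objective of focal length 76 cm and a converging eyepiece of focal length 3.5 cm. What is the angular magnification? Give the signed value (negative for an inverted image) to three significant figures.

-21.7

M = -f_obj/f_eye = -76/(3.5) = -21.714.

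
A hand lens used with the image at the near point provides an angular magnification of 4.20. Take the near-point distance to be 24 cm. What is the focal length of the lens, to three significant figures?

7.50 cm

For the image at the near point, M = 1 + D/f.
f = D/(M - 1) = 24/(4.2 - 1) = 7.500 cm.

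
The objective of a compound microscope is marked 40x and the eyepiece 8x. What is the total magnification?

320

The overall magnification of a compound microscope is the product of the objective and eyepiece magnifications:
M = M_obj x M_eye = 40 x 8 = 320.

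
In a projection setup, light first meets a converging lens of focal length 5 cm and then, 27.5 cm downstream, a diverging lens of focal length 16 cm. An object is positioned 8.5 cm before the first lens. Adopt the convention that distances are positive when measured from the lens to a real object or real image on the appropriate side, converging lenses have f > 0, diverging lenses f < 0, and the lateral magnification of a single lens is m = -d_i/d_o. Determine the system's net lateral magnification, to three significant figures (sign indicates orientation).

-0.729

First lens: d_i1 = 1/(1/5 - 1/8.5) = 12.143 cm.
m_1 = -(12.143)/8.5 = -1.4286.
Object distance for lens 2: d_o2 = 27.5 - 12.143 = 15.357 cm.
Second lens: d_i2 = 1/(1/(-16) - 1/(15.357)) = -7.836 cm.
m_2 = -(-7.836)/(15.357) = 0.5103.
Total m = m_1 x m_2 = (-1.4286)(0.5103) = -0.7289.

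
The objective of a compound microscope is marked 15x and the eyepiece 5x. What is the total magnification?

The overall magnification of a compound microscope is the product of the objective and eyepiece magnifications:
M = M_obj x M_eye = 15 x 5 = 75.

75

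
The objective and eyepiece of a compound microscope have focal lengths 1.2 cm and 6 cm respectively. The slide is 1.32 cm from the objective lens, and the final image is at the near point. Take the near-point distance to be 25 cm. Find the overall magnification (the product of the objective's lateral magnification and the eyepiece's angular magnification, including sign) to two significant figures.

-52

Objective: 1/d_i = 1/f_obj - 1/d_o = 1/1.2 - 1/1.32 = 0.07576 cm^-1, so d_i = 13.200 cm.
m_obj = -d_i/d_o = -13.200/1.32 = -10.000.
Eyepiece angular magnification (image at near point): M_eye = 1 + D/f_e = 1 + 25/6 = 5.167.
Overall M = m_obj x M_eye = (-10.000)(5.167) = -51.67.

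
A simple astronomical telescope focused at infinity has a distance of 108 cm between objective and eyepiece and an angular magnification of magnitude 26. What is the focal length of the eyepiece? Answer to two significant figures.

In normal adjustment the tube length equals f_obj + f_eye and |M| = f_obj/f_eye.
So f_obj = 26 f_eye and 26 f_eye + f_eye = 108 cm, giving f_eye = 108/27 = 4.000 cm and f_obj = 104.000 cm.

4.0 cm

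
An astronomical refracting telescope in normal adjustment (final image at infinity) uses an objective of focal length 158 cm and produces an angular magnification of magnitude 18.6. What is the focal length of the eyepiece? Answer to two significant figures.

|M| = f_obj/f_eye, so f_eye = f_obj/|M| = 158/18.6 = 8.495 cm.

8.5 cm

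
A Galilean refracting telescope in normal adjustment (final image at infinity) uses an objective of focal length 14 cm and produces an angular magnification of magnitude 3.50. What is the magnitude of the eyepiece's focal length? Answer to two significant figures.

4.0 cm

|M| = f_obj/|f_eye|, so |f_eye| = f_obj/|M| = 14/3.5 = 4.000 cm.
(The eyepiece is diverging, so its signed focal length is -4.000 cm.)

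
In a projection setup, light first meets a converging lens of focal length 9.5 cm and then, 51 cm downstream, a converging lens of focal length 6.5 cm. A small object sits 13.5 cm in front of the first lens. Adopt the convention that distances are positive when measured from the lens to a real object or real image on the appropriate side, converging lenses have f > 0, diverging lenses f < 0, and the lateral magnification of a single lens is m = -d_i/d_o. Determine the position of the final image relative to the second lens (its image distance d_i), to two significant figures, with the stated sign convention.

9.9 cm

Lens 1: 1/d_i1 = 1/f_1 - 1/d_o1 = 1/9.5 - 1/13.5 = 0.03119 cm^-1, so d_i1 = 32.062 cm.
That image sits 18.938 cm in front of the second lens, so d_o2 = 18.938 cm.
Lens 2: 1/d_i2 = 1/f_2 - 1/d_o2 = 1/6.5 - 1/(18.938) = 0.10104 cm^-1, so d_i2 = 9.897 cm.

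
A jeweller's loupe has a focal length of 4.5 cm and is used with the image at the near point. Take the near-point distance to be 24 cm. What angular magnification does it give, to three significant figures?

M = 1 + D/f = 1 + 24/4.5 = 6.333.

6.33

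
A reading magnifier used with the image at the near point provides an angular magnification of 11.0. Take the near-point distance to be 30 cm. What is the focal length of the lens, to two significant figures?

3.0 cm

For the image at the near point, M = 1 + D/f.
f = D/(M - 1) = 30/(11.0 - 1) = 3.000 cm.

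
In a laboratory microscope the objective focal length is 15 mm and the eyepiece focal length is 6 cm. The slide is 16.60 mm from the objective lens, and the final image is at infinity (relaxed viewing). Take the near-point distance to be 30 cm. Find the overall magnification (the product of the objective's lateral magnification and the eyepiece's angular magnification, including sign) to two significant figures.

-47

Convert to cm: f_obj = 15 mm = 1.5 cm; d_o = 16.60 mm = 1.66 cm.
Objective: 1/d_i = 1/f_obj - 1/d_o = 1/1.5 - 1/1.66 = 0.06426 cm^-1, so d_i = 15.563 cm.
m_obj = -d_i/d_o = -15.563/1.66 = -9.375.
Eyepiece angular magnification (image at infinity): M_eye = D/f_e = 30/6 = 5.000.
Overall M = m_obj x M_eye = (-9.375)(5.000) = -46.88.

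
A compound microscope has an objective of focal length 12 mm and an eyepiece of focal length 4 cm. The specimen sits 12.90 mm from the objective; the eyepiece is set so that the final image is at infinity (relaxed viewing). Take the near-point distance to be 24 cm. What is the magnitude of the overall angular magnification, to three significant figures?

80.0

Convert to cm: f_obj = 12 mm = 1.2 cm; d_o = 12.90 mm = 1.29 cm.
Objective: 1/d_i = 1/f_obj - 1/d_o = 1/1.2 - 1/1.29 = 0.05814 cm^-1, so d_i = 17.200 cm.
m_obj = -d_i/d_o = -17.200/1.29 = -13.333.
Eyepiece angular magnification (image at infinity): M_eye = D/f_e = 24/4 = 6.000.
Overall M = m_obj x M_eye = (-13.333)(6.000) = -80.00.
|M| = 80.00.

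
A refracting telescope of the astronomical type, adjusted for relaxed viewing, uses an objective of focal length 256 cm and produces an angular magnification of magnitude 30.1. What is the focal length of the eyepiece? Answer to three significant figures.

|M| = f_obj/f_eye, so f_eye = f_obj/|M| = 256/30.1 = 8.505 cm.

8.50 cm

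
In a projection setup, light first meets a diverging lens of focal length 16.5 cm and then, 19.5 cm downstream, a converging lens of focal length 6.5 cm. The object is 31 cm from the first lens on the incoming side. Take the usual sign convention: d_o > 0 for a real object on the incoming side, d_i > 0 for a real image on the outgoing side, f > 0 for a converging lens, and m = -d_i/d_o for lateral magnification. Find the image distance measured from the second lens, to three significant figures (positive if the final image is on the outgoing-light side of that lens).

8.28 cm

Lens 1: 1/d_i1 = 1/f_1 - 1/d_o1 = 1/(-16.5) - 1/31 = -0.09286 cm^-1, so d_i1 = -10.768 cm.
The intermediate image is virtual, 10.768 cm to the left of lens 1, so d_o2 = L - d_i1 = 19.5 - (-10.768) = 30.268 cm.
Lens 2: 1/d_i2 = 1/f_2 - 1/d_o2 = 1/6.5 - 1/(30.268) = 0.12081 cm^-1, so d_i2 = 8.278 cm.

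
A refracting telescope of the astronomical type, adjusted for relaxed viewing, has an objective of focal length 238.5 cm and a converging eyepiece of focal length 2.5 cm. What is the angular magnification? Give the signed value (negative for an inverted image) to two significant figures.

M = -f_obj/f_eye = -238.5/(2.5) = -95.400.

-95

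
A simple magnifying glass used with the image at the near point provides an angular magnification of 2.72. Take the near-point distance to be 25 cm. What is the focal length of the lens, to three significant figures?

For the image at the near point, M = 1 + D/f.
f = D/(M - 1) = 25/(2.72 - 1) = 14.535 cm.

14.5 cm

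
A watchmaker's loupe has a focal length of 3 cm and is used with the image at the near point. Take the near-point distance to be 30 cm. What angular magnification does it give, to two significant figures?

M = 1 + D/f = 1 + 30/3 = 11.000.

11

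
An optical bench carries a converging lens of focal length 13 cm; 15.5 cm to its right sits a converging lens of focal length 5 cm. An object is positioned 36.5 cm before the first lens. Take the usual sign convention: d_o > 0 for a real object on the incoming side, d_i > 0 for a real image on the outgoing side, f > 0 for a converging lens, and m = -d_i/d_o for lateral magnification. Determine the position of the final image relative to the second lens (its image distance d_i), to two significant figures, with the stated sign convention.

Lens 1: 1/d_i1 = 1/f_1 - 1/d_o1 = 1/13 - 1/36.5 = 0.04953 cm^-1, so d_i1 = 20.191 cm.
This image would form 20.191 cm past lens 1, i.e. 4.691 cm beyond lens 2, so it is a virtual object for lens 2: d_o2 = 15.5 - 20.191 = -4.691 cm.
Lens 2: 1/d_i2 = 1/f_2 - 1/d_o2 = 1/5 - 1/(-4.691) = 0.41315 cm^-1, so d_i2 = 2.420 cm.

2.4 cm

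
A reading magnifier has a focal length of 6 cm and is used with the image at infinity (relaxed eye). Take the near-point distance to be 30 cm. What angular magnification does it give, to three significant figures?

5.00

M = D/f = 30/6 = 5.000.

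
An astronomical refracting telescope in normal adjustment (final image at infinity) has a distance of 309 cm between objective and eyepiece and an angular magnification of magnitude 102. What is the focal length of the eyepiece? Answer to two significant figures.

In normal adjustment the tube length equals f_obj + f_eye and |M| = f_obj/f_eye.
So f_obj = 102 f_eye and 102 f_eye + f_eye = 309 cm, giving f_eye = 309/103 = 3.000 cm and f_obj = 306.000 cm.

3.0 cm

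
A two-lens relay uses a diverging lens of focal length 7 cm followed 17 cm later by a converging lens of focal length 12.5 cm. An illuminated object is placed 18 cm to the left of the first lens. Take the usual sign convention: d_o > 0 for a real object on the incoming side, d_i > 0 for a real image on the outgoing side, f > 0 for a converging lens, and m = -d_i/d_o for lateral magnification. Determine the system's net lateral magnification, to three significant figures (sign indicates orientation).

First lens: d_i1 = 1/(1/(-7) - 1/18) = -5.040 cm.
m_1 = -(-5.040)/18 = 0.2800.
With d_i1 < 0 the first image is virtual and lies on the object side; the object distance for lens 2 is d_o2 = 17 - (-5.040) = 22.040 cm.
Second lens: d_i2 = 1/(1/12.5 - 1/(22.040)) = 28.878 cm.
m_2 = -(28.878)/(22.040) = -1.3103.
Total m = m_1 x m_2 = (0.2800)(-1.3103) = -0.3669.

-0.367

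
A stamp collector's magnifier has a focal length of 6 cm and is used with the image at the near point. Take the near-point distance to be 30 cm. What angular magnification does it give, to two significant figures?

6.0

M = 1 + D/f = 1 + 30/6 = 6.000.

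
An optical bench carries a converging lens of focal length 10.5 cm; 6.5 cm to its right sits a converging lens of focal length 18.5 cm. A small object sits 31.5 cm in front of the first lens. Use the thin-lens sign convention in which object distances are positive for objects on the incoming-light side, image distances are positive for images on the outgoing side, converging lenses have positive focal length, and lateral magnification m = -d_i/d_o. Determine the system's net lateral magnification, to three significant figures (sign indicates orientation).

-0.333

Lens 1: 1/d_i1 = 1/f_1 - 1/d_o1 = 1/10.5 - 1/31.5 = 0.06349 cm^-1, so d_i1 = 15.750 cm.
m_1 = -(15.750)/31.5 = -0.5000.
Since 15.750 cm > 6.5 cm, the first image lies past the second lens and serves as a virtual object: d_o2 = L - d_i1 = -9.250 cm.
Lens 2: 1/d_i2 = 1/f_2 - 1/d_o2 = 1/18.5 - 1/(-9.250) = 0.16216 cm^-1, so d_i2 = 6.167 cm.
m_2 = -(6.167)/(-9.250) = 0.6667.
The system's lateral magnification is m_1 m_2 = (-0.5000)(0.6667) = -0.3333.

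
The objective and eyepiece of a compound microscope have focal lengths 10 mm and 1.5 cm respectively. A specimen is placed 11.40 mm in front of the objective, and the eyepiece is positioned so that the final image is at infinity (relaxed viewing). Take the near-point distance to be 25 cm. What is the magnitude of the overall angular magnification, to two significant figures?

Convert to cm: f_obj = 10 mm = 1 cm; d_o = 11.40 mm = 1.14 cm.
Objective: 1/d_i = 1/f_obj - 1/d_o = 1/1 - 1/1.14 = 0.12281 cm^-1, so d_i = 8.143 cm.
m_obj = -d_i/d_o = -8.143/1.14 = -7.143.
Eyepiece angular magnification (image at infinity): M_eye = D/f_e = 25/1.5 = 16.667.
Overall M = m_obj x M_eye = (-7.143)(16.667) = -119.05.
|M| = 119.05.

120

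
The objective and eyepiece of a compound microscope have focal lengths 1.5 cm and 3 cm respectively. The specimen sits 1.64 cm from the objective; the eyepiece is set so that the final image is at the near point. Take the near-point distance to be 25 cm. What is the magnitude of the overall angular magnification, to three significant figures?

100

Objective: 1/d_i = 1/f_obj - 1/d_o = 1/1.5 - 1/1.64 = 0.05691 cm^-1, so d_i = 17.571 cm.
m_obj = -d_i/d_o = -17.571/1.64 = -10.714.
Eyepiece angular magnification (image at near point): M_eye = 1 + D/f_e = 1 + 25/3 = 9.333.
Overall M = m_obj x M_eye = (-10.714)(9.333) = -100.00.
|M| = 100.00.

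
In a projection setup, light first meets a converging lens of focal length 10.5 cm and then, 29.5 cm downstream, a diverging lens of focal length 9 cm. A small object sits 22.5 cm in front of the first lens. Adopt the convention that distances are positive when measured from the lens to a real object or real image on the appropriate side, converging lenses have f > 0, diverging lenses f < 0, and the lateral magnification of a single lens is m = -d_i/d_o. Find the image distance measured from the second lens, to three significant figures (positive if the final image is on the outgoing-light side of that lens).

First lens: d_i1 = 1/(1/10.5 - 1/22.5) = 19.688 cm.
Object distance for lens 2: d_o2 = 29.5 - 19.688 = 9.812 cm.
Second lens: d_i2 = 1/(1/(-9) - 1/(9.812)) = -4.694 cm.

-4.69 cm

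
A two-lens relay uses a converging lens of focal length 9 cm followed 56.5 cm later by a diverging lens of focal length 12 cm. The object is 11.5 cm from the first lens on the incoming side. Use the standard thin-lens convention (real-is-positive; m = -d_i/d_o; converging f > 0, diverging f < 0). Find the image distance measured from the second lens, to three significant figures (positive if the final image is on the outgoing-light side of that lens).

Applying the thin-lens equation to the first lens, 1/9 = 1/11.5 + 1/d_i1, which gives d_i1 = 41.400 cm.
The intermediate image is 41.400 cm to the right of lens 1, so d_o2 = L - d_i1 = 56.5 - 41.400 = 15.100 cm.
Applying the thin-lens equation again with f_2 = -12 cm and d_o2 = 15.100 cm gives d_i2 = -6.686 cm.

-6.69 cm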